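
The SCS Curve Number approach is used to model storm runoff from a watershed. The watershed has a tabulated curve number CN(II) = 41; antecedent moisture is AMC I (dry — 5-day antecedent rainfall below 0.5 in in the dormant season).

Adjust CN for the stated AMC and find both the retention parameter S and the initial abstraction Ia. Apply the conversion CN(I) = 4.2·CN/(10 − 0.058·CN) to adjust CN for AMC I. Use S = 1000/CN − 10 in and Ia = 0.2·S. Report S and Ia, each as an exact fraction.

S = 29500/861 in ≈ 34.262 in; Ia = 5900/861 in ≈ 6.852 in

Adjust CN=41 to AMC I: 4.2·41/(10 − 0.058·41) → (861/5) ÷ (3811/500) = 86100/3811 ≈ 22.592
S = 1000/(86100/3811) − 10 = 29500/861 in ≈ 34.262 in
Initial abstraction Ia = S/5 = (29500/861)/5 = 5900/861 ≈ 6.852 in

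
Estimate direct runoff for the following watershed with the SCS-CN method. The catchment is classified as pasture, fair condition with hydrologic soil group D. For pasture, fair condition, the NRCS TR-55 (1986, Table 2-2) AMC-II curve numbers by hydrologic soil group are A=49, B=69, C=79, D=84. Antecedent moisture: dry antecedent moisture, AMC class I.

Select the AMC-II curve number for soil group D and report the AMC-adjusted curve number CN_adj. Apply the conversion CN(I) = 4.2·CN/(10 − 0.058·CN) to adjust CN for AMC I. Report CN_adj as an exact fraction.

NRCS table: pasture, fair condition, soil group D → CN(II) = 84
CN(I) from CN(II)=84: (4.2·84)/(10 − 0.058·84) = 44100/641 ≈ 68.799

CN_adj = 44100/641 ≈ 68.799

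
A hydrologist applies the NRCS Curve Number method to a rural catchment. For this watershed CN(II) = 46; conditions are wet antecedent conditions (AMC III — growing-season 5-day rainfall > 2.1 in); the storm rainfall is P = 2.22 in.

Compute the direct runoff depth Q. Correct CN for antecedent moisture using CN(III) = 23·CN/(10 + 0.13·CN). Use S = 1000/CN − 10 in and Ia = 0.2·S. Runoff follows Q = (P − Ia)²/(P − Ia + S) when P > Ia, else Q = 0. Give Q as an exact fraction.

Adjust CN=46 to AMC III: 23·46/(10 + 0.13·46) → 1058 ÷ (799/50) = 52900/799 ≈ 66.208
Max retention: S = 1000/(52900/799) − 10 = 2700/529 in (≈ 5.104 in)
Ia = 0.2·(2700/529) = 540/529 in ≈ 1.021 in
P − Ia = 2.220 − 1.021 = 31719/26450 ≈ 1.199 in (> 0, runoff occurs)
Q: (31719/26450)² ÷ (166719/26450) = 335364987/1469905850 in (≈ 0.228 in)

Q = 335364987/1469905850 in ≈ 0.228 in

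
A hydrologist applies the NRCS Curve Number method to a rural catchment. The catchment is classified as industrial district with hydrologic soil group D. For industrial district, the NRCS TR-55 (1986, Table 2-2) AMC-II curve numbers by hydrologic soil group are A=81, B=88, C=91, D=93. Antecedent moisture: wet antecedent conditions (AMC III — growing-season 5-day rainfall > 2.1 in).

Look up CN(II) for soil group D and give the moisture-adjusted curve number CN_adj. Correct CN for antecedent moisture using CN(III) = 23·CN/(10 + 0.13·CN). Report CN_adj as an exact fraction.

CN_adj = 213900/2209 ≈ 96.831

NRCS table: industrial district, soil group D → CN(II) = 93
CN(III) from CN(II)=93: (23·93)/(10 + 0.13·93) = 213900/2209 ≈ 96.831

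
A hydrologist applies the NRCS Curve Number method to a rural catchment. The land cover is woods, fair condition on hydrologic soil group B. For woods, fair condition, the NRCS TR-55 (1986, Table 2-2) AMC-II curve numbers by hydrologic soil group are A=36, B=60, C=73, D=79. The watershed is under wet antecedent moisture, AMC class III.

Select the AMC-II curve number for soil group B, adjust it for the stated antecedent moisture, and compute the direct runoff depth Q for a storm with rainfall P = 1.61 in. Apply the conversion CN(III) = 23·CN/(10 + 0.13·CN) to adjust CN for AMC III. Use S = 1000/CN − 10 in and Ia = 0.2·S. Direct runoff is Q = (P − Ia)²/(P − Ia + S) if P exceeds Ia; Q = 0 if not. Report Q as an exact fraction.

Q = 50537881/187052100 in ≈ 0.270 in

NRCS table: woods, fair condition, soil group B → CN(II) = 60
Wet (AMC III): CN(III) = 23·60/(10 + 0.13·60) = 1380/(89/5) = 6900/89 ≈ 77.528
Retention S: 1000/CN − 10 with CN=77.528 → S = 200/69 ≈ 2.899 in
Ia = 0.2S: 0.2·2.899 = 0.580 in (exactly 40/69)
Since P=1.610 > Ia=0.580: effective rainfall P−Ia = 7109/6900 in
Q = (7109/6900)²/((7109/6900) + 200/69) = (50537881/47610000)/(27109/6900) = 50537881/187052100 in ≈ 0.270 in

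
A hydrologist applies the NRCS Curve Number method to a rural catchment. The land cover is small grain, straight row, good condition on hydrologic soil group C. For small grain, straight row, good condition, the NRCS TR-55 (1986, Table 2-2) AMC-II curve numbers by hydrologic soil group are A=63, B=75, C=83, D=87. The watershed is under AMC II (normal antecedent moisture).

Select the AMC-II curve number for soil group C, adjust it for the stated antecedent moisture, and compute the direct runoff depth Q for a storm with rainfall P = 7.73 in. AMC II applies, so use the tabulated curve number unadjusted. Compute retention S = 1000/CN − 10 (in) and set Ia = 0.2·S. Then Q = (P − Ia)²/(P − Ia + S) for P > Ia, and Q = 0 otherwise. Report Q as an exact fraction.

Q = 3691656081/645399700 in ≈ 5.720 in

NRCS table: small grain, straight row, good condition, soil group C → CN(II) = 83
CN(II) = 83; AMC II needs no correction.
Max retention: S = 1000/83 − 10 = 170/83 in (≈ 2.048 in)
Ia = 0.2S: 0.2·2.048 = 0.410 in (exactly 34/83)
P − Ia = 7.730 − 0.410 = 60759/8300 ≈ 7.320 in (> 0, runoff occurs)
Runoff Q = (P−Ia)²/(P−Ia+S) = (7.320)²/(7.320+2.048) = 3691656081/645399700 ≈ 5.720 in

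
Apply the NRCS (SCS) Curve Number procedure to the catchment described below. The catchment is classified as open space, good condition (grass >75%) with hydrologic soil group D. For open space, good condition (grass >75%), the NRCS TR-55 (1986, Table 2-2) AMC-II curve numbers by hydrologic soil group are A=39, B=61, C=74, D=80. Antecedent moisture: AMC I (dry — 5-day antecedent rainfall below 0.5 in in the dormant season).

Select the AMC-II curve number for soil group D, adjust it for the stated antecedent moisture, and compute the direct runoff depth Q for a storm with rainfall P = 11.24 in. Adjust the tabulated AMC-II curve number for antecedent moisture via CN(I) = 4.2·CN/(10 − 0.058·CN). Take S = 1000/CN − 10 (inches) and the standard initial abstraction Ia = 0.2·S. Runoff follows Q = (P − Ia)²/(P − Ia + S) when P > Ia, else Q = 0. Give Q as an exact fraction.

Q = 27836176/4410525 in ≈ 6.311 in

NRCS table: open space, good condition (grass >75%), soil group D → CN(II) = 80
Dry (AMC I): CN(I) = 4.2·80/(10 − 0.058·80) = 336/(134/25) = 4200/67 ≈ 62.687
Max retention: S = 1000/(4200/67) − 10 = 125/21 in (≈ 5.952 in)
Ia = 0.2S: 0.2·5.952 = 1.190 in (exactly 25/21)
P − Ia = 11.240 − 1.190 = 5276/525 ≈ 10.050 in (> 0, runoff occurs)
Runoff Q = (P−Ia)²/(P−Ia+S) = (10.050)²/(10.050+5.952) = 27836176/4410525 ≈ 6.311 in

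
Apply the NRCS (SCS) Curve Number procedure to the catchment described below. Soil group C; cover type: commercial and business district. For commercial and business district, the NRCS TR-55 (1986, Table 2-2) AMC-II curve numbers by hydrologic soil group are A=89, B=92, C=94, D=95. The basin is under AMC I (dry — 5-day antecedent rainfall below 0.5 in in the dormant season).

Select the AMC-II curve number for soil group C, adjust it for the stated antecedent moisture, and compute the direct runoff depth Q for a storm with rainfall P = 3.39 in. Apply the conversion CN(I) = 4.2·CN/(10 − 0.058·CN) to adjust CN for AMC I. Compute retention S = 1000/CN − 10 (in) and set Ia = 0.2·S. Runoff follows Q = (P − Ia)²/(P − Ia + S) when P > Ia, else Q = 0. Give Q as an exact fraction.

NRCS table: commercial and business district, soil group C → CN(II) = 94
CN(I) from CN(II)=94: (4.2·94)/(10 − 0.058·94) = 32900/379 ≈ 86.807
Max retention: S = 1000/(32900/379) − 10 = 500/329 in (≈ 1.520 in)
Ia = 0.2·(500/329) = 100/329 in ≈ 0.304 in
Excess rainfall: 3.390 − 0.304 = 3.086 in; P > Ia so Q > 0
Q: (101531/32900)² ÷ (151531/32900) = 10308543961/4985369900 in (≈ 2.068 in)

Q = 10308543961/4985369900 in ≈ 2.068 in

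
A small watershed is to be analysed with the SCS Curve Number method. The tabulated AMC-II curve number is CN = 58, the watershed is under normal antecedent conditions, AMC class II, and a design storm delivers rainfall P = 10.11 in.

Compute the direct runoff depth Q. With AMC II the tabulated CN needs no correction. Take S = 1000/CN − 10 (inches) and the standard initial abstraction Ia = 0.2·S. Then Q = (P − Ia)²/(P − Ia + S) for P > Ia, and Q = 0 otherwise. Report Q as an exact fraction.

Q = 210321387/44581700 in ≈ 4.718 in

AMC II — tabulated CN = 58 applies directly.
Retention S: 1000/CN − 10 with CN=58.000 → S = 210/29 ≈ 7.241 in
Ia = 0.2·(210/29) = 42/29 in ≈ 1.448 in
P − Ia = 10.110 − 1.448 = 25119/2900 ≈ 8.662 in (> 0, runoff occurs)
Q = (25119/2900)²/((25119/2900) + 210/29) = (630964161/8410000)/(46119/2900) = 210321387/44581700 in ≈ 4.718 in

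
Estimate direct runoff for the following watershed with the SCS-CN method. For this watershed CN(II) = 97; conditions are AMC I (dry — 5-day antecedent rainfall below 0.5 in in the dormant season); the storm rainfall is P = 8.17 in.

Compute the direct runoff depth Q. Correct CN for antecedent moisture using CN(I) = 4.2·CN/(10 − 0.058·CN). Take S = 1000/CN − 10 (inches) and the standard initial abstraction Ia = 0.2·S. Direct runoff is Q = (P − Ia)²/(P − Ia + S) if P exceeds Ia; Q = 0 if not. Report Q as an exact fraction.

Adjust CN=97 to AMC I: 4.2·97/(10 − 0.058·97) → (2037/5) ÷ (2187/500) = 67900/729 ≈ 93.141
Max retention: S = 1000/(67900/729) − 10 = 500/679 in (≈ 0.736 in)
Ia = 0.2S: 0.2·0.736 = 0.147 in (exactly 100/679)
Excess rainfall: 8.170 − 0.147 = 8.023 in; P > Ia so Q > 0
Q: (544743/67900)² ÷ (594743/67900) = 296744936049/40383049700 in (≈ 7.348 in)

Q = 296744936049/40383049700 in ≈ 7.348 in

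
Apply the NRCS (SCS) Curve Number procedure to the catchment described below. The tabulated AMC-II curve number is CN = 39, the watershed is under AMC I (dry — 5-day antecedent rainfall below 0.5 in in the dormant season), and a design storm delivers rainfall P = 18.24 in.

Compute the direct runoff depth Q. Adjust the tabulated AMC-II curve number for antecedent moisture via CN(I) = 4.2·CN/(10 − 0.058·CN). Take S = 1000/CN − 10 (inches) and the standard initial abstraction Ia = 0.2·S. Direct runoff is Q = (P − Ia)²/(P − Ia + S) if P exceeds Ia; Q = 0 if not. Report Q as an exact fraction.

Q = 6103136162/2517053175 in ≈ 2.425 in

CN(I) from CN(II)=39: (4.2·39)/(10 − 0.058·39) = 81900/3869 ≈ 21.168
S = 1000/(81900/3869) − 10 = 30500/819 in ≈ 37.241 in
Ia = 0.2·(30500/819) = 6100/819 in ≈ 7.448 in
P − Ia = 18.240 − 7.448 = 220964/20475 ≈ 10.792 in (> 0, runoff occurs)
Q: (220964/20475)² ÷ (983464/20475) = 6103136162/2517053175 in (≈ 2.425 in)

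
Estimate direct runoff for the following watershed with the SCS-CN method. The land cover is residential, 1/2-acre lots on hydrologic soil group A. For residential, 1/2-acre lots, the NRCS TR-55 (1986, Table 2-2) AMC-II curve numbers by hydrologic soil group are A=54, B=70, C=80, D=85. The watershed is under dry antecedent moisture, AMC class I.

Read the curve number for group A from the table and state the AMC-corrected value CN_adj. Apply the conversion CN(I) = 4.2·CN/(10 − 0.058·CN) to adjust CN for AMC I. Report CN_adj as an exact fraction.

CN_adj = 56700/1717 ≈ 33.023

NRCS table: residential, 1/2-acre lots, soil group A → CN(II) = 54
Adjust CN=54 to AMC I: 4.2·54/(10 − 0.058·54) → (1134/5) ÷ (1717/250) = 56700/1717 ≈ 33.023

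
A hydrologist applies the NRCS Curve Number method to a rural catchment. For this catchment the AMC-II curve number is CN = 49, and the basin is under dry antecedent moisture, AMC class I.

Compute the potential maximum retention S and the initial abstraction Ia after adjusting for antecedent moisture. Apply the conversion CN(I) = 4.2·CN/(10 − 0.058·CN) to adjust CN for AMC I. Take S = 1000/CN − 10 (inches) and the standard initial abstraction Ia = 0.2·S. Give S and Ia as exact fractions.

CN(I) from CN(II)=49: (4.2·49)/(10 − 0.058·49) = 34300/1193 ≈ 28.751
S = 1000/(34300/1193) − 10 = 8500/343 in ≈ 24.781 in
Initial abstraction Ia = S/5 = (8500/343)/5 = 1700/343 ≈ 4.956 in

S = 8500/343 in ≈ 24.781 in; Ia = 1700/343 in ≈ 4.956 in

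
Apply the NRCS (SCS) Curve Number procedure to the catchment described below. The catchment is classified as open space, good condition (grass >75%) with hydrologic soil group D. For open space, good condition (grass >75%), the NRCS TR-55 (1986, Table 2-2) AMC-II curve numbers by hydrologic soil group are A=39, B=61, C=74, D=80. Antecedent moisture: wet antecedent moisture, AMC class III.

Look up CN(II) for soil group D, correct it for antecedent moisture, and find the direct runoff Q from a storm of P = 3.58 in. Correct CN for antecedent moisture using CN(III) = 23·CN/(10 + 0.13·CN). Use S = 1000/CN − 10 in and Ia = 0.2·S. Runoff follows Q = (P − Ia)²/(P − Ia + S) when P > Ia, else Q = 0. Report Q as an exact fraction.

NRCS table: open space, good condition (grass >75%), soil group D → CN(II) = 80
CN(III) from CN(II)=80: (23·80)/(10 + 0.13·80) = 4600/51 ≈ 90.196
Retention S: 1000/CN − 10 with CN=90.196 → S = 25/23 ≈ 1.087 in
Ia = 0.2S: 0.2·1.087 = 0.217 in (exactly 5/23)
P − Ia = 3.580 − 0.217 = 3867/1150 ≈ 3.363 in (> 0, runoff occurs)
Q: (3867/1150)² ÷ (5117/1150) = 14953689/5884550 in (≈ 2.541 in)

Q = 14953689/5884550 in ≈ 2.541 in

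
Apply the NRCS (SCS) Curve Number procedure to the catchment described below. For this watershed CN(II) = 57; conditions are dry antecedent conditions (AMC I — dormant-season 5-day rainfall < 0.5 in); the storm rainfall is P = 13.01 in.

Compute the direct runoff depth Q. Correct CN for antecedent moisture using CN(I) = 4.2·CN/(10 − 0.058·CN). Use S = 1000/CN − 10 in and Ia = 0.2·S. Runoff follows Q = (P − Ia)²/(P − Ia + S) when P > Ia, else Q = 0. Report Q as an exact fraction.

Q = 1270798526209/392292450900 in ≈ 3.239 in

Dry (AMC I): CN(I) = 4.2·57/(10 − 0.058·57) = (1197/5)/(3347/500) = 119700/3347 ≈ 35.763
S = 1000/(119700/3347) − 10 = 21500/1197 in ≈ 17.962 in
Ia = 0.2·(21500/1197) = 4300/1197 in ≈ 3.592 in
Since P=13.010 > Ia=3.592: effective rainfall P−Ia = 1127297/119700 in
Q: (1127297/119700)² ÷ (3277297/119700) = 1270798526209/392292450900 in (≈ 3.239 in)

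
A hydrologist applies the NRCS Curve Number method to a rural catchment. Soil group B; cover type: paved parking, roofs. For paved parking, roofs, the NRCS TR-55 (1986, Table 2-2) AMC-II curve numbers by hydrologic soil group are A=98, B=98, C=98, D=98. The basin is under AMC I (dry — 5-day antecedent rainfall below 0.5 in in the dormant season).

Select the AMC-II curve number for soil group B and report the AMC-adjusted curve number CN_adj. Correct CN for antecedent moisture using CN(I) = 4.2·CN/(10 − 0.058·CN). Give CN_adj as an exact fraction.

NRCS table: paved parking, roofs, soil group B → CN(II) = 98
Adjust CN=98 to AMC I: 4.2·98/(10 − 0.058·98) → (2058/5) ÷ (1079/250) = 102900/1079 ≈ 95.366

CN_adj = 102900/1079 ≈ 95.366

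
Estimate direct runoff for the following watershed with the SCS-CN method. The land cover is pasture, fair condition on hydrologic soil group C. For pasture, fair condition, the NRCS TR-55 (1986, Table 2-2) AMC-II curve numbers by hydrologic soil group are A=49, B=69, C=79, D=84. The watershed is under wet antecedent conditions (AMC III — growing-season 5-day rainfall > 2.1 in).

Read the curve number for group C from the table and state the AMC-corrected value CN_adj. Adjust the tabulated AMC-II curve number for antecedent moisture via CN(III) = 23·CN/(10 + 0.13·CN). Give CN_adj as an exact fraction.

CN_adj = 181700/2027 ≈ 89.640

NRCS table: pasture, fair condition, soil group C → CN(II) = 79
Wet (AMC III): CN(III) = 23·79/(10 + 0.13·79) = 1817/(2027/100) = 181700/2027 ≈ 89.640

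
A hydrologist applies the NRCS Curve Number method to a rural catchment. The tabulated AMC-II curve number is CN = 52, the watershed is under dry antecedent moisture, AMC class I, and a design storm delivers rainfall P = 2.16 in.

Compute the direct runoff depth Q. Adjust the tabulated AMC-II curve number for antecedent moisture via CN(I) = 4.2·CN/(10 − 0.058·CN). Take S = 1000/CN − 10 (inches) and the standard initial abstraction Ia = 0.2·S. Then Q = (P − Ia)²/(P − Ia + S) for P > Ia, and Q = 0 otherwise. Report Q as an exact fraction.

Q = 0 in ≈ 0.000 in

CN(I) from CN(II)=52: (4.2·52)/(10 − 0.058·52) = 9100/291 ≈ 31.271
Max retention: S = 1000/(9100/291) − 10 = 2000/91 in (≈ 21.978 in)
Ia = 0.2S: 0.2·21.978 = 4.396 in (exactly 400/91)
P = 2.160 ≤ Ia = 4.396 in: entire storm abstracted, Q = 0.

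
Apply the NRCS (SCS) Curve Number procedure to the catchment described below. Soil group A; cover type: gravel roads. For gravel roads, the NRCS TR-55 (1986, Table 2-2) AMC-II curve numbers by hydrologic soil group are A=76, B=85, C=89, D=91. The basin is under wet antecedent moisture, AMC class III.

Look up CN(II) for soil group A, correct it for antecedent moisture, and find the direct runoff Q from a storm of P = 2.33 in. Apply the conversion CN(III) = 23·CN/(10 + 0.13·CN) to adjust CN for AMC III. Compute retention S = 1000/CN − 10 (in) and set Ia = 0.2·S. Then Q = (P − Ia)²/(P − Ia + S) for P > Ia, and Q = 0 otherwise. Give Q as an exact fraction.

Q = 8067812041/6547177700 in ≈ 1.232 in

NRCS table: gravel roads, soil group A → CN(II) = 76
Adjust CN=76 to AMC III: 23·76/(10 + 0.13·76) → 1748 ÷ (497/25) = 43700/497 ≈ 87.928
Retention S: 1000/CN − 10 with CN=87.928 → S = 600/437 ≈ 1.373 in
Ia = 0.2·(600/437) = 120/437 in ≈ 0.275 in
Since P=2.330 > Ia=0.275: effective rainfall P−Ia = 89821/43700 in
Runoff Q = (P−Ia)²/(P−Ia+S) = (2.055)²/(2.055+1.373) = 8067812041/6547177700 ≈ 1.232 in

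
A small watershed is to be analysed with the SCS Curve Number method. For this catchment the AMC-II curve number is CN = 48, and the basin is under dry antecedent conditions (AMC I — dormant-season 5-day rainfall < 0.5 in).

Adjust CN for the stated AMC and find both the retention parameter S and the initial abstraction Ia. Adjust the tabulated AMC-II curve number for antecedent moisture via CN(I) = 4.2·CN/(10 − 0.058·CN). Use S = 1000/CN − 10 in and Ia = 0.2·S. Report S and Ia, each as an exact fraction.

Adjust CN=48 to AMC I: 4.2·48/(10 − 0.058·48) → (1008/5) ÷ (902/125) = 12600/451 ≈ 27.938
S = 1000/(12600/451) − 10 = 1625/63 in ≈ 25.794 in
Ia = 0.2·(1625/63) = 325/63 in ≈ 5.159 in

S = 1625/63 in ≈ 25.794 in; Ia = 325/63 in ≈ 5.159 in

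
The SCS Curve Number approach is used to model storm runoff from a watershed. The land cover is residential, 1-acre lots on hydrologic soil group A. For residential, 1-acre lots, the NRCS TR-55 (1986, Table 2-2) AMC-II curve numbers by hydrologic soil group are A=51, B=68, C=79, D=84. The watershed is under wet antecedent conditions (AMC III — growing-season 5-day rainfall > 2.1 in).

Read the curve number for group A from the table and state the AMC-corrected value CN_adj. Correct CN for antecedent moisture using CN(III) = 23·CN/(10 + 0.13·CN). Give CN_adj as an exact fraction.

CN_adj = 117300/1663 ≈ 70.535

NRCS table: residential, 1-acre lots, soil group A → CN(II) = 51
Adjust CN=51 to AMC III: 23·51/(10 + 0.13·51) → 1173 ÷ (1663/100) = 117300/1663 ≈ 70.535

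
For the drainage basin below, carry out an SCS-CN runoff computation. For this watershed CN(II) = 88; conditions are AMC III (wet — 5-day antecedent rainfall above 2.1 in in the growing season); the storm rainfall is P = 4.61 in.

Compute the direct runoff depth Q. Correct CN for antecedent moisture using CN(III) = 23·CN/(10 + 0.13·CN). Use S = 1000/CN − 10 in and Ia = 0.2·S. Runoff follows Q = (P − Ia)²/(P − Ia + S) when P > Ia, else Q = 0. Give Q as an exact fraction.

CN(III) from CN(II)=88: (23·88)/(10 + 0.13·88) = 6325/67 ≈ 94.403
Retention S: 1000/CN − 10 with CN=94.403 → S = 150/253 ≈ 0.593 in
Ia = 0.2·(150/253) = 30/253 in ≈ 0.119 in
Excess rainfall: 4.610 − 0.119 = 4.491 in; P > Ia so Q > 0
Q = (113633/25300)²/((113633/25300) + 150/253) = (12912458689/640090000)/(128633/25300) = 12912458689/3254414900 in ≈ 3.968 in

Q = 12912458689/3254414900 in ≈ 3.968 in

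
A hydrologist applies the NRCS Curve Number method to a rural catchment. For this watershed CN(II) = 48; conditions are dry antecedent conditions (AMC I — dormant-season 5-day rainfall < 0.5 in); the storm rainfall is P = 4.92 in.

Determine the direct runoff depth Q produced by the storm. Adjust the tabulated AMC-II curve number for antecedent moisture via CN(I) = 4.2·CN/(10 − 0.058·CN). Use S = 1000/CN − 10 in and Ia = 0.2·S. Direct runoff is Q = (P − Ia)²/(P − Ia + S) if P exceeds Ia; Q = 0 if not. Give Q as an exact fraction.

Dry (AMC I): CN(I) = 4.2·48/(10 − 0.058·48) = (1008/5)/(902/125) = 12600/451 ≈ 27.938
Retention S: 1000/CN − 10 with CN=27.938 → S = 1625/63 ≈ 25.794 in
Initial abstraction Ia = S/5 = (1625/63)/5 = 325/63 ≈ 5.159 in
P = 4.920 ≤ Ia = 5.159 in: entire storm abstracted, Q = 0.

Q = 0 in ≈ 0.000 in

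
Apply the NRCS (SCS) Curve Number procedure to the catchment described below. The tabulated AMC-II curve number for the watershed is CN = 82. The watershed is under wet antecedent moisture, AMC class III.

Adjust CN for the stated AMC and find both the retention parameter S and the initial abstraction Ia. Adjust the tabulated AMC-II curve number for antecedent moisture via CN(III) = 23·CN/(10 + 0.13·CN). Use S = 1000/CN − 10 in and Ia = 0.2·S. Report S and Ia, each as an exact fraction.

S = 900/943 in ≈ 0.954 in; Ia = 180/943 in ≈ 0.191 in

Wet (AMC III): CN(III) = 23·82/(10 + 0.13·82) = 1886/(1033/50) = 94300/1033 ≈ 91.288
S = 1000/(94300/1033) − 10 = 900/943 in ≈ 0.954 in
Ia = 0.2S: 0.2·0.954 = 0.191 in (exactly 180/943)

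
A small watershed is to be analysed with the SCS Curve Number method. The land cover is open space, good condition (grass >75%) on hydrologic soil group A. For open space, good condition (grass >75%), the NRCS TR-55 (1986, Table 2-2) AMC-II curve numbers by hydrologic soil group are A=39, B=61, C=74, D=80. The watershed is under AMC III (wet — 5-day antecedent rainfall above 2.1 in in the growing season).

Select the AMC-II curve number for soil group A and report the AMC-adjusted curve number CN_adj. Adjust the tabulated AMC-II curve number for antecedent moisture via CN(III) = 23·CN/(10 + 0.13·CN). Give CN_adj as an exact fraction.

CN_adj = 89700/1507 ≈ 59.522

NRCS table: open space, good condition (grass >75%), soil group A → CN(II) = 39
Wet (AMC III): CN(III) = 23·39/(10 + 0.13·39) = 897/(1507/100) = 89700/1507 ≈ 59.522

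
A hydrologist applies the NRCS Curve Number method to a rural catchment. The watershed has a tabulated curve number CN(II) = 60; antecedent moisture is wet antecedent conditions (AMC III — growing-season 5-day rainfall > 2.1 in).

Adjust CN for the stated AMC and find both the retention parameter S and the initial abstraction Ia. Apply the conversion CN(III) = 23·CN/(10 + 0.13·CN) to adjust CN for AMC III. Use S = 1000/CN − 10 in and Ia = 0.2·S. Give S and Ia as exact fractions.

Wet (AMC III): CN(III) = 23·60/(10 + 0.13·60) = 1380/(89/5) = 6900/89 ≈ 77.528
Max retention: S = 1000/(6900/89) − 10 = 200/69 in (≈ 2.899 in)
Ia = 0.2·(200/69) = 40/69 in ≈ 0.580 in

S = 200/69 in ≈ 2.899 in; Ia = 40/69 in ≈ 0.580 in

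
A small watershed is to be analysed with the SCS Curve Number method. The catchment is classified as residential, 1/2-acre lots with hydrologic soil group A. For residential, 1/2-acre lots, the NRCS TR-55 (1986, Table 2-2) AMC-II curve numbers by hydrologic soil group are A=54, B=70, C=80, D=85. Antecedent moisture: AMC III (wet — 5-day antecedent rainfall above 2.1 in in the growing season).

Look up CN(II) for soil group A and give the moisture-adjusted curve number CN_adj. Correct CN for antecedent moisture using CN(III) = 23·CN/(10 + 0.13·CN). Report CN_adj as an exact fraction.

CN_adj = 2700/37 ≈ 72.973

NRCS table: residential, 1/2-acre lots, soil group A → CN(II) = 54
Wet (AMC III): CN(III) = 23·54/(10 + 0.13·54) = 1242/(851/50) = 2700/37 ≈ 72.973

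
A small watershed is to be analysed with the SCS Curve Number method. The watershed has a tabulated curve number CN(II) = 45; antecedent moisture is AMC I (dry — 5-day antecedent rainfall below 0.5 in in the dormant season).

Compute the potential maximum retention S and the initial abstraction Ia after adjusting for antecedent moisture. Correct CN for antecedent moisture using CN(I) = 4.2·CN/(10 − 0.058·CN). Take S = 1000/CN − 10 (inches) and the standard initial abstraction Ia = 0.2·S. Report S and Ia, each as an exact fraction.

S = 5500/189 in ≈ 29.101 in; Ia = 1100/189 in ≈ 5.820 in

Dry (AMC I): CN(I) = 4.2·45/(10 − 0.058·45) = 189/(739/100) = 18900/739 ≈ 25.575
S = 1000/(18900/739) − 10 = 5500/189 in ≈ 29.101 in
Initial abstraction Ia = S/5 = (5500/189)/5 = 1100/189 ≈ 5.820 in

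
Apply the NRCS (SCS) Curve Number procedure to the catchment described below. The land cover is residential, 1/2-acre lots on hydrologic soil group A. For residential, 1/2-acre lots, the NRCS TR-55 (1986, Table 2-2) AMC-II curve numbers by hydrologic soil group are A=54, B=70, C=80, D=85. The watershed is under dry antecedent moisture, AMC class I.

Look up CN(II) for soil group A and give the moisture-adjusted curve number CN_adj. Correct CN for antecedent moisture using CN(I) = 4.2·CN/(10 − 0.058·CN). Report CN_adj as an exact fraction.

NRCS table: residential, 1/2-acre lots, soil group A → CN(II) = 54
CN(I) from CN(II)=54: (4.2·54)/(10 − 0.058·54) = 56700/1717 ≈ 33.023

CN_adj = 56700/1717 ≈ 33.023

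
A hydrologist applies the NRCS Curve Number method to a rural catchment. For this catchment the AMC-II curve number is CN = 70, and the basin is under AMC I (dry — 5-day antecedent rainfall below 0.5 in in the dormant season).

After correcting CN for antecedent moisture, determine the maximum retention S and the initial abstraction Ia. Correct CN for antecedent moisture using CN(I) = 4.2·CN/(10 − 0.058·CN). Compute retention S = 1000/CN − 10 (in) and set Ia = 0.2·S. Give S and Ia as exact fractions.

Dry (AMC I): CN(I) = 4.2·70/(10 − 0.058·70) = 294/(297/50) = 4900/99 ≈ 49.495
Max retention: S = 1000/(4900/99) − 10 = 500/49 in (≈ 10.204 in)
Ia = 0.2·(500/49) = 100/49 in ≈ 2.041 in

S = 500/49 in ≈ 10.204 in; Ia = 100/49 in ≈ 2.041 in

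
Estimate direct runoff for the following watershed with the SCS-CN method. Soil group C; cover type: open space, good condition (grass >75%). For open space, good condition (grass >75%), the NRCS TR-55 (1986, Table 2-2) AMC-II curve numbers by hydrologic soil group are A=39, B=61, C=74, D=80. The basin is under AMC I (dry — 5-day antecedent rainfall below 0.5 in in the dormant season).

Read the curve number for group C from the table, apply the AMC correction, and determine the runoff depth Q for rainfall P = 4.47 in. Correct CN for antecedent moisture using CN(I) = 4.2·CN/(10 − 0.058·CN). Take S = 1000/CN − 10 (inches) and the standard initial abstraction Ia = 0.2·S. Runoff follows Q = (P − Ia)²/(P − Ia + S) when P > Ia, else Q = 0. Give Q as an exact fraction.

Q = 47227547761/67390686300 in ≈ 0.701 in

NRCS table: open space, good condition (grass >75%), soil group C → CN(II) = 74
Dry (AMC I): CN(I) = 4.2·74/(10 − 0.058·74) = (1554/5)/(1427/250) = 77700/1427 ≈ 54.450
Retention S: 1000/CN − 10 with CN=54.450 → S = 6500/777 ≈ 8.366 in
Initial abstraction Ia = S/5 = (6500/777)/5 = 1300/777 ≈ 1.673 in
Since P=4.470 > Ia=1.673: effective rainfall P−Ia = 217319/77700 in
Q: (217319/77700)² ÷ (867319/77700) = 47227547761/67390686300 in (≈ 0.701 in)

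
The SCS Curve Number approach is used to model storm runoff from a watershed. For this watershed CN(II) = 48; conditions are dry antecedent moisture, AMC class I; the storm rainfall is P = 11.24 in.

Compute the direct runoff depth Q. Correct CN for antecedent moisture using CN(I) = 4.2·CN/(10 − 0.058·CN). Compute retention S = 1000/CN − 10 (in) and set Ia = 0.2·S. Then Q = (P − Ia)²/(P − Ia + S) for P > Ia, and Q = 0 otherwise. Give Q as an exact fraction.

Q = 91738084/79069725 in ≈ 1.160 in

CN(I) from CN(II)=48: (4.2·48)/(10 − 0.058·48) = 12600/451 ≈ 27.938
S = 1000/(12600/451) − 10 = 1625/63 in ≈ 25.794 in
Ia = 0.2S: 0.2·25.794 = 5.159 in (exactly 325/63)
Excess rainfall: 11.240 − 5.159 = 6.081 in; P > Ia so Q > 0
Q = (9578/1575)²/((9578/1575) + 1625/63) = (91738084/2480625)/(50203/1575) = 91738084/79069725 in ≈ 1.160 in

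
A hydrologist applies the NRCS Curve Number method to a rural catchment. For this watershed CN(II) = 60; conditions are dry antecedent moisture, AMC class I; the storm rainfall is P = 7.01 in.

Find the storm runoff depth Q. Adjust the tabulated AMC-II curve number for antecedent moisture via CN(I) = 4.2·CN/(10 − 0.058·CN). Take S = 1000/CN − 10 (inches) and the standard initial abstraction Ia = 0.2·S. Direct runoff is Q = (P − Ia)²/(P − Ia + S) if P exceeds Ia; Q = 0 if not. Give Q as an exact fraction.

Q = 583850569/782226900 in ≈ 0.746 in

Adjust CN=60 to AMC I: 4.2·60/(10 − 0.058·60) → 252 ÷ (163/25) = 6300/163 ≈ 38.650
Max retention: S = 1000/(6300/163) − 10 = 1000/63 in (≈ 15.873 in)
Ia = 0.2S: 0.2·15.873 = 3.175 in (exactly 200/63)
Since P=7.010 > Ia=3.175: effective rainfall P−Ia = 24163/6300 in
Q: (24163/6300)² ÷ (124163/6300) = 583850569/782226900 in (≈ 0.746 in)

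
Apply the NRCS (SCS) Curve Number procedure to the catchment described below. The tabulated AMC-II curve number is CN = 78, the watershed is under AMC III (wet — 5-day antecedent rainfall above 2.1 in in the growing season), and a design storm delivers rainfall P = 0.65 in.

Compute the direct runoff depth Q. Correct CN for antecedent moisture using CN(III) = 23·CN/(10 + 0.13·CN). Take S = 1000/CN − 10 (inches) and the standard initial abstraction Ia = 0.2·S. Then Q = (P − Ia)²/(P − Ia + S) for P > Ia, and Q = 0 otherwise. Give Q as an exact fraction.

Q = 52722121/524942340 in ≈ 0.100 in

CN(III) from CN(II)=78: (23·78)/(10 + 0.13·78) = 89700/1007 ≈ 89.076
Max retention: S = 1000/(89700/1007) − 10 = 1100/897 in (≈ 1.226 in)
Ia = 0.2·(1100/897) = 220/897 in ≈ 0.245 in
Since P=0.650 > Ia=0.245: effective rainfall P−Ia = 7261/17940 in
Q: (7261/17940)² ÷ (29261/17940) = 52722121/524942340 in (≈ 0.100 in)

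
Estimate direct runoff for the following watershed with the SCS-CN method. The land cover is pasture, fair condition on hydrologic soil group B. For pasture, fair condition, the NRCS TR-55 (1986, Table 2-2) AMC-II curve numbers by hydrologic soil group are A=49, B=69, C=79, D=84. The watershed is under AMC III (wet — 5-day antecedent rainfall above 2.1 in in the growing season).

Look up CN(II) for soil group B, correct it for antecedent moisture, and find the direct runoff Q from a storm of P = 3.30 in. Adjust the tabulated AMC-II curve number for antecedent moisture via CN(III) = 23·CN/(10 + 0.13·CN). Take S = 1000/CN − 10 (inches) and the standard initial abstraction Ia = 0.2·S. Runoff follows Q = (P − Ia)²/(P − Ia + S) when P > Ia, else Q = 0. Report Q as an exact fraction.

NRCS table: pasture, fair condition, soil group B → CN(II) = 69
Adjust CN=69 to AMC III: 23·69/(10 + 0.13·69) → 1587 ÷ (1897/100) = 158700/1897 ≈ 83.658
Retention S: 1000/CN − 10 with CN=83.658 → S = 3100/1587 ≈ 1.953 in
Initial abstraction Ia = S/5 = (3100/1587)/5 = 620/1587 ≈ 0.391 in
Since P=3.300 > Ia=0.391: effective rainfall P−Ia = 46171/15870 in
Runoff Q = (P−Ia)²/(P−Ia+S) = (2.909)²/(2.909+1.953) = 2131761241/1224703770 ≈ 1.741 in

Q = 2131761241/1224703770 in ≈ 1.741 in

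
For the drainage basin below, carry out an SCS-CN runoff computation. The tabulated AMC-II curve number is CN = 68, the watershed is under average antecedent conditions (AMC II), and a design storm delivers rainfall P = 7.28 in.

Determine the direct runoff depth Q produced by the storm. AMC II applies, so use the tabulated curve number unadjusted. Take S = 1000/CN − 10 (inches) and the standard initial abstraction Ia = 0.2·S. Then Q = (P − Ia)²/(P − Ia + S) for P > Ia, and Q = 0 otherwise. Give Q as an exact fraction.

AMC II — tabulated CN = 68 applies directly.
S = 1000/68 − 10 = 80/17 in ≈ 4.706 in
Ia = 0.2·(80/17) = 16/17 in ≈ 0.941 in
P − Ia = 7.280 − 0.941 = 2694/425 ≈ 6.339 in (> 0, runoff occurs)
Runoff Q = (P−Ia)²/(P−Ia+S) = (6.339)²/(6.339+4.706) = 3628818/997475 ≈ 3.638 in

Q = 3628818/997475 in ≈ 3.638 in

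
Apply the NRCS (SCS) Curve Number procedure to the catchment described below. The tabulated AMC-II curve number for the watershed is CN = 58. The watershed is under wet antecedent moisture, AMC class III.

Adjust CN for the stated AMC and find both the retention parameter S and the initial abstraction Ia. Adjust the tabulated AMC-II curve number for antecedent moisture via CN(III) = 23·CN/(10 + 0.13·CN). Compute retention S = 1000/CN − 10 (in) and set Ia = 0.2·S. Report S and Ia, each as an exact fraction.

S = 2100/667 in ≈ 3.148 in; Ia = 420/667 in ≈ 0.630 in

CN(III) from CN(II)=58: (23·58)/(10 + 0.13·58) = 66700/877 ≈ 76.055
S = 1000/(66700/877) − 10 = 2100/667 in ≈ 3.148 in
Ia = 0.2·(2100/667) = 420/667 in ≈ 0.630 in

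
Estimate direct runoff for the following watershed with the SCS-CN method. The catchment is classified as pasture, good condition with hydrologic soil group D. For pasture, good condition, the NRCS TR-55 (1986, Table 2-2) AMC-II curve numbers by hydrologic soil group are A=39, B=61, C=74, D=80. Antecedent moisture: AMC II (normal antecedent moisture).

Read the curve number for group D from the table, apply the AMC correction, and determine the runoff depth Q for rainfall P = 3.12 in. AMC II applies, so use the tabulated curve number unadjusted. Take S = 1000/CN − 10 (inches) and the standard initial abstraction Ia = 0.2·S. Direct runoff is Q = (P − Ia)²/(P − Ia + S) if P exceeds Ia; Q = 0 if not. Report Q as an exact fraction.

NRCS table: pasture, good condition, soil group D → CN(II) = 80
Average conditions: CN = 80 (no AMC adjustment).
S = 1000/80 − 10 = 5/2 in ≈ 2.500 in
Ia = 0.2·(5/2) = 1/2 in ≈ 0.500 in
Since P=3.120 > Ia=0.500: effective rainfall P−Ia = 131/50 in
Runoff Q = (P−Ia)²/(P−Ia+S) = (2.620)²/(2.620+2.500) = 17161/12800 ≈ 1.341 in

Q = 17161/12800 in ≈ 1.341 in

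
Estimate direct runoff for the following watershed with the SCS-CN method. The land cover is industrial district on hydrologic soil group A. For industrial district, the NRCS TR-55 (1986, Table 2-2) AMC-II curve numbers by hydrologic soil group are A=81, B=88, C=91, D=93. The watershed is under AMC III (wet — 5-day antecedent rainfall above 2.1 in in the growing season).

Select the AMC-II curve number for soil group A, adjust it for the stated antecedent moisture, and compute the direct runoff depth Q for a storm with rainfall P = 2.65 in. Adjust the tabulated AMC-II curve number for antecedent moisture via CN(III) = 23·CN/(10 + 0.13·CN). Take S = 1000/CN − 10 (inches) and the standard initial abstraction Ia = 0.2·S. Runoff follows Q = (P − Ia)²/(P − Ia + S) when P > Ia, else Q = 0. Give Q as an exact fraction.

Q = 8306317321/4811719140 in ≈ 1.726 in

NRCS table: industrial district, soil group A → CN(II) = 81
CN(III) from CN(II)=81: (23·81)/(10 + 0.13·81) = 186300/2053 ≈ 90.745
S = 1000/(186300/2053) − 10 = 1900/1863 in ≈ 1.020 in
Ia = 0.2S: 0.2·1.020 = 0.204 in (exactly 380/1863)
P − Ia = 2.650 − 0.204 = 91139/37260 ≈ 2.446 in (> 0, runoff occurs)
Runoff Q = (P−Ia)²/(P−Ia+S) = (2.446)²/(2.446+1.020) = 8306317321/4811719140 ≈ 1.726 in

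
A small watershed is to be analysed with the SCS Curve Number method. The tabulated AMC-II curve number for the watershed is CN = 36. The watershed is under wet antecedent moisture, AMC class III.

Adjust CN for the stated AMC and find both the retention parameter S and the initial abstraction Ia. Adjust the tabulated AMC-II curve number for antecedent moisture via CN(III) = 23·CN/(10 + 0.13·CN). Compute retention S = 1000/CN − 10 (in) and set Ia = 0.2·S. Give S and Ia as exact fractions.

Adjust CN=36 to AMC III: 23·36/(10 + 0.13·36) → 828 ÷ (367/25) = 20700/367 ≈ 56.403
S = 1000/(20700/367) − 10 = 1600/207 in ≈ 7.729 in
Ia = 0.2S: 0.2·7.729 = 1.546 in (exactly 320/207)

S = 1600/207 in ≈ 7.729 in; Ia = 320/207 in ≈ 1.546 in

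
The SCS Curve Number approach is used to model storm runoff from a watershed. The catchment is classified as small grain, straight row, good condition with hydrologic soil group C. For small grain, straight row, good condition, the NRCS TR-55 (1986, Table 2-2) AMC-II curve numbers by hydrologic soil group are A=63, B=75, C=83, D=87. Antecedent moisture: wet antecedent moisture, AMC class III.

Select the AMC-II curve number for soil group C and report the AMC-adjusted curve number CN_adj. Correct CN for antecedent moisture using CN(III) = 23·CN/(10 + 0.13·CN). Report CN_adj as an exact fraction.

CN_adj = 190900/2079 ≈ 91.823

NRCS table: small grain, straight row, good condition, soil group C → CN(II) = 83
Adjust CN=83 to AMC III: 23·83/(10 + 0.13·83) → 1909 ÷ (2079/100) = 190900/2079 ≈ 91.823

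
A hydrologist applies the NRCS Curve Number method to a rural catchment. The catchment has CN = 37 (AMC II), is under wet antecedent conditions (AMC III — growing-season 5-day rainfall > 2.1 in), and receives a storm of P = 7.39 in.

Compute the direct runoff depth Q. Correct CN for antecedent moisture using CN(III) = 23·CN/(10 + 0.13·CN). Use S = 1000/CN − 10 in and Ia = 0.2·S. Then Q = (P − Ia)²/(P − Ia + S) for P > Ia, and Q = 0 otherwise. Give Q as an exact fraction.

Q = 252897346321/96408853900 in ≈ 2.623 in

CN(III) from CN(II)=37: (23·37)/(10 + 0.13·37) = 85100/1481 ≈ 57.461
Max retention: S = 1000/(85100/1481) − 10 = 6300/851 in (≈ 7.403 in)
Ia = 0.2S: 0.2·7.403 = 1.481 in (exactly 1260/851)
Excess rainfall: 7.390 − 1.481 = 5.909 in; P > Ia so Q > 0
Q: (502889/85100)² ÷ (1132889/85100) = 252897346321/96408853900 in (≈ 2.623 in)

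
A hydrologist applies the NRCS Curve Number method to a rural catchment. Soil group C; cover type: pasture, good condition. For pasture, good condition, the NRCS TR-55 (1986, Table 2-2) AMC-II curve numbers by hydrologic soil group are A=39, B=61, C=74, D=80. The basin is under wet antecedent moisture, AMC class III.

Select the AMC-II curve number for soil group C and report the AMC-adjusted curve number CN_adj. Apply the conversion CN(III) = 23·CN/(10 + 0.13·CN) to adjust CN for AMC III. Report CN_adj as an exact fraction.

CN_adj = 85100/981 ≈ 86.748

NRCS table: pasture, good condition, soil group C → CN(II) = 74
Adjust CN=74 to AMC III: 23·74/(10 + 0.13·74) → 1702 ÷ (981/50) = 85100/981 ≈ 86.748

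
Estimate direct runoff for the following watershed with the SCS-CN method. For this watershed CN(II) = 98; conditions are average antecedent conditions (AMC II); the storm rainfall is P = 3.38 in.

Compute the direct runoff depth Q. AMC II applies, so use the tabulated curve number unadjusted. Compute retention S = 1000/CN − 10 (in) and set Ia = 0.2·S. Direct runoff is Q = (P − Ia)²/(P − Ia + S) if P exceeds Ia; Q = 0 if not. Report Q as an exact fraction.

Q = 66928761/21268450 in ≈ 3.147 in

AMC II — tabulated CN = 98 applies directly.
Max retention: S = 1000/98 − 10 = 10/49 in (≈ 0.204 in)
Initial abstraction Ia = S/5 = (10/49)/5 = 2/49 ≈ 0.041 in
Since P=3.380 > Ia=0.041: effective rainfall P−Ia = 8181/2450 in
Runoff Q = (P−Ia)²/(P−Ia+S) = (3.339)²/(3.339+0.204) = 66928761/21268450 ≈ 3.147 in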